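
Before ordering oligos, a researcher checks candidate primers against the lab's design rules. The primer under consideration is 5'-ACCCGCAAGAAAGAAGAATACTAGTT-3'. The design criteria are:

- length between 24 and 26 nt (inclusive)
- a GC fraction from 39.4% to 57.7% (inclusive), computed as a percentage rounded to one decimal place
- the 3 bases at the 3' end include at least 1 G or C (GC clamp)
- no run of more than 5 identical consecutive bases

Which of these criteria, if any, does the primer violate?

Base counts: A=12, T=4, G=5, C=5 (length 26).
length: length 26 ✓
GC content: GC 10/26 = 38.5%, outside 39.4–57.7% ✗
GC clamp: 3' end GTT has 1 G/C ✓
homopolymer run: longest run = 3 ✓

Fails: GC content.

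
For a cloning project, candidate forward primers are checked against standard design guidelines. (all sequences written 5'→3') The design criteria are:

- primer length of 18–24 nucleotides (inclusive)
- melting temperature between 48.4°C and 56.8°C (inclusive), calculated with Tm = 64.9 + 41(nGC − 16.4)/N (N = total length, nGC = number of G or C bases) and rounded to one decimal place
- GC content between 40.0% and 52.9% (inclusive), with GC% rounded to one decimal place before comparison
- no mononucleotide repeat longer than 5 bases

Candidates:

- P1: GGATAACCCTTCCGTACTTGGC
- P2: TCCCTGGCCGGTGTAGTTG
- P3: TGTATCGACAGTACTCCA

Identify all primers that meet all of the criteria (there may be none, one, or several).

P1 (22 nt, A=4 T=6 G=5 C=7): length 22 ✓; Tm = 64.9 + 41·(12 − 16.4)/22 = 56.7°C ✓; GC 12/22 = 54.5%, outside 40.0–52.9% ✗; longest run = 3 ✓ — fails.
P2 (19 nt, A=1 T=6 G=7 C=5): length 19 ✓; Tm = 64.9 + 41·(12 − 16.4)/19 = 55.4°C ✓; GC 12/19 = 63.2%, outside 40.0–52.9% ✗; longest run = 3 ✓ — fails.
P3 (18 nt, A=5 T=5 G=3 C=5): length 18 ✓; Tm = 64.9 + 41·(8 − 16.4)/18 = 45.8°C, outside 48.4–56.8°C ✗; GC 8/18 = 44.4% ✓; longest run = 2 ✓ — fails.

None of the candidates satisfy all criteria.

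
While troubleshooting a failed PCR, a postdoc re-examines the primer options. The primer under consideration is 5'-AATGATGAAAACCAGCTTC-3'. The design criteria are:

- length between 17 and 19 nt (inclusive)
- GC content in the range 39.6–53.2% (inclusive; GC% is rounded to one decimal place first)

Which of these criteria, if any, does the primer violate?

Base counts: A=8, T=4, G=3, C=4 (length 19).
length: length 19 ✓
GC content: GC 7/19 = 36.8%, outside 39.6–53.2% ✗

Fails: GC content.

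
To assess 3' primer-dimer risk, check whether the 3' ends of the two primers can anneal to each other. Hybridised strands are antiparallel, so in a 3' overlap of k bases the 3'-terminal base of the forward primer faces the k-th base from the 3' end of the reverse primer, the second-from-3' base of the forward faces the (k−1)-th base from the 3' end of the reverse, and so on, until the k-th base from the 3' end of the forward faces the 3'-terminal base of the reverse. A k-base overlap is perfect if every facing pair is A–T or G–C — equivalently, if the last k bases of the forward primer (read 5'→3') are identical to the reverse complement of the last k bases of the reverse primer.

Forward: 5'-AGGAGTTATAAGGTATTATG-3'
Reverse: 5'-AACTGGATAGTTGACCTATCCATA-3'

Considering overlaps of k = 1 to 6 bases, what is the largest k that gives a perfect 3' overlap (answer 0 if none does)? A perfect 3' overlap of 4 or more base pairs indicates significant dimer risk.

Longest perfect overlap: 4 complementary base pairs; significant dimer risk (threshold 4).

Last 6 bases (5'→3') — forward …ATTATG, reverse …TCCATA.
Reverse complement of the reverse primer's last 6 bases: TATGGA; its first k bases are the reverse complement of the reverse primer's last k bases, so a perfect k-base overlap needs the forward primer's last k bases to equal them.
Comparing (forward last k vs required): k=1: G vs T ✗; k=2: TG vs TA ✗; k=3: ATG vs TAT ✗; k=4: TATG vs TATG ✓; k=5: TTATG vs TATGG ✗; k=6: ATTATG vs TATGGA ✗.
Only k = 4 is perfect, so the longest perfect 3' overlap is 4.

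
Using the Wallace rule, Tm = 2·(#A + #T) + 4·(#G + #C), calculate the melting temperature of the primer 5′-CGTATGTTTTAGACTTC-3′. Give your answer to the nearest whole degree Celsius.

Base counts: A=3, T=8, G=3, C=3 (length 17).
Tm = 2·(3+8) + 4·(3+3) = 2·11 + 4·6 = 22 + 24 = 46°C.

46°C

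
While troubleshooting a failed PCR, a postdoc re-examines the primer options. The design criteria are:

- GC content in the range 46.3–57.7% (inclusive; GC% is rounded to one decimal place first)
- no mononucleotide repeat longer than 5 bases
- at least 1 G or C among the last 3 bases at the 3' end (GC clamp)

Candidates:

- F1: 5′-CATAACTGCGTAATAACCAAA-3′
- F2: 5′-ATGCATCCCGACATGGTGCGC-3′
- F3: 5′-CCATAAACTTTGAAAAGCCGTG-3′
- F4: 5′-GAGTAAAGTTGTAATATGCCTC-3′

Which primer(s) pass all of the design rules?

None of the candidates satisfy all criteria.

F1 (21 nt, A=10 T=4 G=2 C=5): GC 7/21 = 33.3%, outside 46.3–57.7% ✗; longest run = 3 ✓; 3' end AAA has 0 G/C, need ≥1 ✗ — fails.
F2 (21 nt, A=4 T=4 G=6 C=7): GC 13/21 = 61.9%, outside 46.3–57.7% ✗; longest run = 3 ✓; 3' end CGC has 3 G/C ✓ — fails.
F3 (22 nt, A=8 T=5 G=4 C=5): GC 9/22 = 40.9%, outside 46.3–57.7% ✗; longest run = 4 ✓; 3' end GTG has 2 G/C ✓ — fails.
F4 (22 nt, A=7 T=7 G=5 C=3): GC 8/22 = 36.4%, outside 46.3–57.7% ✗; longest run = 3 ✓; 3' end CTC has 2 G/C ✓ — fails.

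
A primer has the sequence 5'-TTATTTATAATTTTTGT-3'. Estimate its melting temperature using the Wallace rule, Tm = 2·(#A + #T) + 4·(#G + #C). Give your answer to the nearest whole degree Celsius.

36°C

Base counts: A=4, T=12, G=1, C=0 (length 17).
Tm = 2·(4+12) + 4·(1+0) = 2·16 + 4·1 = 32 + 4 = 36°C.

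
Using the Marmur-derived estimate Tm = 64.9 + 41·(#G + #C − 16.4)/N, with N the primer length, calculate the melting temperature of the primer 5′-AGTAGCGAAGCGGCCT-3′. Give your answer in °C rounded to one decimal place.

Base counts: A=4, T=2, G=6, C=4; G+C = 10, N = 16.
Tm = 64.9 + 41·(10 − 16.4)/16 = 64.9 + -262.40/16 = 48.5°C.

48.5°C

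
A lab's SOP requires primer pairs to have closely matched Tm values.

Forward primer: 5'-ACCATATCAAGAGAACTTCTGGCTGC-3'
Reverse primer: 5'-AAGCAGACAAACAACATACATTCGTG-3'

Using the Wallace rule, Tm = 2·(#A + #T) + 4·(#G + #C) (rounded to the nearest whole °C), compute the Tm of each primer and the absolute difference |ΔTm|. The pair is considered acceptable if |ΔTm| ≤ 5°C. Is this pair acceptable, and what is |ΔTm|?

Forward: A=8 T=6 G=5 C=7 → Tm = 2·14 + 4·12 = 76°C.
Reverse: A=12 T=4 G=4 C=6 → Tm = 2·16 + 4·10 = 72°C.
|ΔTm| = |76 − 72| = 4°C, ≤ 5°C.

|ΔTm| = 4°C; the pair is acceptable.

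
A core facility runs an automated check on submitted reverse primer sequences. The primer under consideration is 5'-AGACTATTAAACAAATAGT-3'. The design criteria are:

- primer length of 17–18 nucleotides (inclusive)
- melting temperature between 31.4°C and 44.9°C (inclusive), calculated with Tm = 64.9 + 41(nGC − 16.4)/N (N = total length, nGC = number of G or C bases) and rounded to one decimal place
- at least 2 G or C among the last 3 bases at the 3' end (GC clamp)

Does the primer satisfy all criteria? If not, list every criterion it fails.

Fails: length, GC clamp.

Base counts: A=10, T=5, G=2, C=2 (length 19).
length: length 19, outside 17–18 ✗
Tm: Tm = 64.9 + 41·(4 − 16.4)/19 = 38.1°C ✓
GC clamp: 3' end AGT has 1 G/C, need ≥2 ✗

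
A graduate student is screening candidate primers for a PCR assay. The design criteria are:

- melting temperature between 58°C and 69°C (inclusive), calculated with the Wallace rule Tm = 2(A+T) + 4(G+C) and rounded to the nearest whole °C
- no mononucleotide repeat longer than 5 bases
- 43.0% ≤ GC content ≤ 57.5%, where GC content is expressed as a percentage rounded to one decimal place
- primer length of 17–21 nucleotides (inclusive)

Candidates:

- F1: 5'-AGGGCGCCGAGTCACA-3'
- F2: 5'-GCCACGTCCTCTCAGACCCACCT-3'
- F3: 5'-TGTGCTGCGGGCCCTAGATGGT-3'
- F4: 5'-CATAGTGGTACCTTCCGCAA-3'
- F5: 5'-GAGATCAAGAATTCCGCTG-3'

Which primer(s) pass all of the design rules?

F1 (16 nt, A=4 T=1 G=6 C=5): Tm = 2·5 + 4·11 = 54°C, outside 58–69°C ✗; longest run = 3 ✓; GC 11/16 = 68.8%, outside 43.0–57.5% ✗; length 16, outside 17–21 ✗ — fails.
F2 (23 nt, A=4 T=4 G=3 C=12): Tm = 2·8 + 4·15 = 76°C, outside 58–69°C ✗; longest run = 3 ✓; GC 15/23 = 65.2%, outside 43.0–57.5% ✗; length 23, outside 17–21 ✗ — fails.
F3 (22 nt, A=2 T=6 G=9 C=5): Tm = 2·8 + 4·14 = 72°C, outside 58–69°C ✗; longest run = 3 ✓; GC 14/22 = 63.6%, outside 43.0–57.5% ✗; length 22, outside 17–21 ✗ — fails.
F4 (20 nt, A=5 T=5 G=4 C=6): Tm = 2·10 + 4·10 = 60°C ✓; longest run = 2 ✓; GC 10/20 = 50.0% ✓; length 20 ✓ — passes.
F5 (19 nt, A=6 T=4 G=5 C=4): Tm = 2·10 + 4·9 = 56°C, outside 58–69°C ✗; longest run = 2 ✓; GC 9/19 = 47.4% ✓; length 19 ✓ — fails.

F4 only.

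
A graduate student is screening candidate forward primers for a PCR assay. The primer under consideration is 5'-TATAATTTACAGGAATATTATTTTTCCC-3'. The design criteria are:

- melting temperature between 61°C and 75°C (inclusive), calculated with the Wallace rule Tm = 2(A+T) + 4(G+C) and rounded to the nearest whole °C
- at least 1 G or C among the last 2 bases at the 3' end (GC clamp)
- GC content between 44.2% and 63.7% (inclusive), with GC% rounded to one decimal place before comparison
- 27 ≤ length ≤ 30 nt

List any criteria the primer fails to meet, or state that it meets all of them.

Fails: GC content.

Base counts: A=9, T=13, G=2, C=4 (length 28).
Tm: Tm = 2·22 + 4·6 = 68°C ✓
GC clamp: 3' end CC has 2 G/C ✓
GC content: GC 6/28 = 21.4%, outside 44.2–63.7% ✗
length: length 28 ✓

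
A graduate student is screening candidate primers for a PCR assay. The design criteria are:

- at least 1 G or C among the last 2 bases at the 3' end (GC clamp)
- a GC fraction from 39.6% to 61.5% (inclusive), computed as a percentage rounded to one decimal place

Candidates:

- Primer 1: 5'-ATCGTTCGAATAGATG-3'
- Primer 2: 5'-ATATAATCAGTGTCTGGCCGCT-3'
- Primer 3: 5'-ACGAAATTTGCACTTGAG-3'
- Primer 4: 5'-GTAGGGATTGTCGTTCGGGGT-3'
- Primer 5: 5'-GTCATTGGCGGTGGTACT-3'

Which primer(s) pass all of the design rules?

Primer 2, Primer 4 and Primer 5.

Primer 1 (16 nt, A=5 T=5 G=4 C=2): 3' end TG has 1 G/C ✓; GC 6/16 = 37.5%, outside 39.6–61.5% ✗ — fails.
Primer 2 (22 nt, A=5 T=7 G=5 C=5): 3' end CT has 1 G/C ✓; GC 10/22 = 45.5% ✓ — passes.
Primer 3 (18 nt, A=6 T=5 G=4 C=3): 3' end AG has 1 G/C ✓; GC 7/18 = 38.9%, outside 39.6–61.5% ✗ — fails.
Primer 4 (21 nt, A=2 T=7 G=10 C=2): 3' end GT has 1 G/C ✓; GC 12/21 = 57.1% ✓ — passes.
Primer 5 (18 nt, A=2 T=6 G=7 C=3): 3' end CT has 1 G/C ✓; GC 10/18 = 55.6% ✓ — passes.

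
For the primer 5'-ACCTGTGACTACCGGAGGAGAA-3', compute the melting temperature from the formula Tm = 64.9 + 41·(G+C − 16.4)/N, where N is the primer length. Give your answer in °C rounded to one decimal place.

56.7°C

Base counts: A=7, T=3, G=7, C=5; G+C = 12, N = 22.
Tm = 64.9 + 41·(12 − 16.4)/22 = 64.9 + -180.40/22 = 56.7°C.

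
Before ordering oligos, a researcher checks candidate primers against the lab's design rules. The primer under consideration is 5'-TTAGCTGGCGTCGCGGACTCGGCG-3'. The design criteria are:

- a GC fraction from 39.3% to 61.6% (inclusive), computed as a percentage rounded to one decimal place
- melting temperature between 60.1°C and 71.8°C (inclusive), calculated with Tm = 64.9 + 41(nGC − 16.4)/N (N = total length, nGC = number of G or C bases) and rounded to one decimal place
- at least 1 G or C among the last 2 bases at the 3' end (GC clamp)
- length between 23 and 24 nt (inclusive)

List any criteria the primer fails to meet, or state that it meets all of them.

Fails: GC content.

Base counts: A=2, T=5, G=10, C=7 (length 24).
GC content: GC 17/24 = 70.8%, outside 39.3–61.6% ✗
Tm: Tm = 64.9 + 41·(17 − 16.4)/24 = 65.9°C ✓
GC clamp: 3' end CG has 2 G/C ✓
length: length 24 ✓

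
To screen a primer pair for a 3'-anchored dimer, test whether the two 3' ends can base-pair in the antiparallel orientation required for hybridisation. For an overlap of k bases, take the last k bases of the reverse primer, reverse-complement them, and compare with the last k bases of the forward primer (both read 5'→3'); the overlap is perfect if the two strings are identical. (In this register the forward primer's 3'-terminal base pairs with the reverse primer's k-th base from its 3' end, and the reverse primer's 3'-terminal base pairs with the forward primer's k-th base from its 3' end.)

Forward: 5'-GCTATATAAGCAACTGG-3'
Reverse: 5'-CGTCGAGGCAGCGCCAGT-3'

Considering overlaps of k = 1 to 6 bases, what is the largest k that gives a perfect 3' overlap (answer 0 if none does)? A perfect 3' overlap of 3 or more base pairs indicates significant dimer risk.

Longest perfect overlap: 5 complementary base pairs; significant dimer risk (threshold 3).

Last 6 bases (5'→3') — forward …AACTGG, reverse …GCCAGT.
Reverse complement of the reverse primer's last 6 bases: ACTGGC; its first k bases are the reverse complement of the reverse primer's last k bases, so a perfect k-base overlap needs the forward primer's last k bases to equal them.
Comparing (forward last k vs required): k=1: G vs A ✗; k=2: GG vs AC ✗; k=3: TGG vs ACT ✗; k=4: CTGG vs ACTG ✗; k=5: ACTGG vs ACTGG ✓; k=6: AACTGG vs ACTGGC ✗.
Only k = 5 is perfect, so the longest perfect 3' overlap is 5.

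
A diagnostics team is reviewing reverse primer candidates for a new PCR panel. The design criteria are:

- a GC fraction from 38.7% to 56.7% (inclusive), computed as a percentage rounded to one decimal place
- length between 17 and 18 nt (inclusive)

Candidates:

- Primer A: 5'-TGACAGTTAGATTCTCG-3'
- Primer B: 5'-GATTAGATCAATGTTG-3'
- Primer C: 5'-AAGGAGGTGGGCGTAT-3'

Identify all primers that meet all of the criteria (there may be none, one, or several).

Primer A only.

Primer A (17 nt, A=4 T=6 G=4 C=3): GC 7/17 = 41.2% ✓; length 17 ✓ — passes.
Primer B (16 nt, A=5 T=6 G=4 C=1): GC 5/16 = 31.3%, outside 38.7–56.7% ✗; length 16, outside 17–18 ✗ — fails.
Primer C (16 nt, A=4 T=3 G=8 C=1): GC 9/16 = 56.3% ✓; length 16, outside 17–18 ✗ — fails.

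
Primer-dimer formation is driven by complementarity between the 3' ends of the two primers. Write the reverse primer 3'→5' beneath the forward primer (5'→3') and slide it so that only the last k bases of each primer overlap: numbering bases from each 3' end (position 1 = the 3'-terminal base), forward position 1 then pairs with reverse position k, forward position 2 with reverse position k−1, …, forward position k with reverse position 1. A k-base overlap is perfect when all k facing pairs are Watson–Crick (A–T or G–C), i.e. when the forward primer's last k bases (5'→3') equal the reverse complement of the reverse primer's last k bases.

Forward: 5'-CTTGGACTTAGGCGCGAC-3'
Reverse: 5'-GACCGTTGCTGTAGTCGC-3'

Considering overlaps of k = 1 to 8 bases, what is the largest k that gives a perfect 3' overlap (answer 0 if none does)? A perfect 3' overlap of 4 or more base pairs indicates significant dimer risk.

Last 8 bases (5'→3') — forward …GGCGCGAC, reverse …GTAGTCGC.
Reverse complement of the reverse primer's last 8 bases: GCGACTAC; its first k bases are the reverse complement of the reverse primer's last k bases, so a perfect k-base overlap needs the forward primer's last k bases to equal them.
Comparing (forward last k vs required): k=1: C vs G ✗; k=2: AC vs GC ✗; k=3: GAC vs GCG ✗; k=4: CGAC vs GCGA ✗; k=5: GCGAC vs GCGAC ✓; k=6: CGCGAC vs GCGACT ✗; k=7: GCGCGAC vs GCGACTA ✗; k=8: GGCGCGAC vs GCGACTAC ✗.
Only k = 5 is perfect, so the longest perfect 3' overlap is 5.

Longest perfect overlap: 5 complementary base pairs; significant dimer risk (threshold 4).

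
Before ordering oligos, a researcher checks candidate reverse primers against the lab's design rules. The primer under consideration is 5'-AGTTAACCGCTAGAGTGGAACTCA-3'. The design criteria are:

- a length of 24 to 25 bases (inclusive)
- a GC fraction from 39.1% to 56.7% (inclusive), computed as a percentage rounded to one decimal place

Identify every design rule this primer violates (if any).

Meets all criteria.

Base counts: A=8, T=5, G=6, C=5 (length 24).
length: length 24 ✓
GC content: GC 11/24 = 45.8% ✓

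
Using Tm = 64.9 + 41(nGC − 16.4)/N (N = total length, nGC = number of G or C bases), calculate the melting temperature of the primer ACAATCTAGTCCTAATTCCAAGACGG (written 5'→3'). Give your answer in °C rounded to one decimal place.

56.4°C

Base counts: A=9, T=6, G=4, C=7; G+C = 11, N = 26.
Tm = 64.9 + 41·(11 − 16.4)/26 = 64.9 + -221.40/26 = 56.4°C.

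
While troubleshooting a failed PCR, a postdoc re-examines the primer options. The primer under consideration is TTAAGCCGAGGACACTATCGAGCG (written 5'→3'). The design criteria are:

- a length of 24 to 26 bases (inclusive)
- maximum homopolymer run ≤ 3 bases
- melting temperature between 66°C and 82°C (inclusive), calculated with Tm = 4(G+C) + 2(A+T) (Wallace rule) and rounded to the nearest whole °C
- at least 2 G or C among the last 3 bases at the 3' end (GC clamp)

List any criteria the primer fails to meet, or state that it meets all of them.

Meets all criteria.

Base counts: A=7, T=4, G=7, C=6 (length 24).
length: length 24 ✓
homopolymer run: longest run = 2 ✓
Tm: Tm = 2·11 + 4·13 = 74°C ✓
GC clamp: 3' end GCG has 3 G/C ✓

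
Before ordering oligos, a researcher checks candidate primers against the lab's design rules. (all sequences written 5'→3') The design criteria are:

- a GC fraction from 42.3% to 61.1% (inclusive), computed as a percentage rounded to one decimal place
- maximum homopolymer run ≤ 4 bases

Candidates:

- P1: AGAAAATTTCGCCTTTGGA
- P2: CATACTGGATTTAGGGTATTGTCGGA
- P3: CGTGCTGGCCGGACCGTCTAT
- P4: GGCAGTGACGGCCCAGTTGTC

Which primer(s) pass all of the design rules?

P1 (19 nt, A=6 T=6 G=4 C=3): GC 7/19 = 36.8%, outside 42.3–61.1% ✗; longest run = 4 ✓ — fails.
P2 (26 nt, A=6 T=9 G=8 C=3): GC 11/26 = 42.3% ✓; longest run = 3 ✓ — passes.
P3 (21 nt, A=2 T=5 G=7 C=7): GC 14/21 = 66.7%, outside 42.3–61.1% ✗; longest run = 2 ✓ — fails.
P4 (21 nt, A=3 T=4 G=8 C=6): GC 14/21 = 66.7%, outside 42.3–61.1% ✗; longest run = 3 ✓ — fails.

P2 only.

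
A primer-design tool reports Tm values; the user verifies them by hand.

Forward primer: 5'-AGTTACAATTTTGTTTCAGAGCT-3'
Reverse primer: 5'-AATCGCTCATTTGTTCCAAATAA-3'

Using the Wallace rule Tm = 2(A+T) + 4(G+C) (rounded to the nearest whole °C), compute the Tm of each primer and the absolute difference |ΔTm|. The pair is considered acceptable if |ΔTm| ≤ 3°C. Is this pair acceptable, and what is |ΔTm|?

|ΔTm| = 0°C; the pair is acceptable.

Forward: A=6 T=10 G=4 C=3 → Tm = 2·16 + 4·7 = 60°C.
Reverse: A=8 T=8 G=2 C=5 → Tm = 2·16 + 4·7 = 60°C.
|ΔTm| = |60 − 60| = 0°C, ≤ 3°C.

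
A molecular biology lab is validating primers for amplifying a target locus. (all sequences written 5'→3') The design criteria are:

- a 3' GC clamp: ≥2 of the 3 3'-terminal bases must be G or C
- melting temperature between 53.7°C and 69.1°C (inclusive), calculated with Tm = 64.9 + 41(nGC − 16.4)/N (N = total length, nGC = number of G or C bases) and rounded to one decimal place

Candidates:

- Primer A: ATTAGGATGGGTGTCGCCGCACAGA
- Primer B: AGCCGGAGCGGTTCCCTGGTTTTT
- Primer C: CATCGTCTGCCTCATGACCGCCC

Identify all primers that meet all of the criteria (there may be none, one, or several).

Primer C only.

Primer A (25 nt, A=6 T=5 G=9 C=5): 3' end AGA has 1 G/C, need ≥2 ✗; Tm = 64.9 + 41·(14 − 16.4)/25 = 61.0°C ✓ — fails.
Primer B (24 nt, A=2 T=8 G=8 C=6): 3' end TTT has 0 G/C, need ≥2 ✗; Tm = 64.9 + 41·(14 − 16.4)/24 = 60.8°C ✓ — fails.
Primer C (23 nt, A=3 T=5 G=4 C=11): 3' end CCC has 3 G/C ✓; Tm = 64.9 + 41·(15 − 16.4)/23 = 62.4°C ✓ — passes.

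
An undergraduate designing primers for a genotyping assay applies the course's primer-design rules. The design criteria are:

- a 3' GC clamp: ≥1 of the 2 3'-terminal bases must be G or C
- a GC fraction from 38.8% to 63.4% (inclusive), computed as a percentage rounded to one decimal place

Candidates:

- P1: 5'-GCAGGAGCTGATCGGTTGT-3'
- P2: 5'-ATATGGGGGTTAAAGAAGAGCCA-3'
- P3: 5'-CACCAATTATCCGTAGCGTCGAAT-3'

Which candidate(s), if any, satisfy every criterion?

P1 (19 nt, A=3 T=5 G=8 C=3): 3' end GT has 1 G/C ✓; GC 11/19 = 57.9% ✓ — passes.
P2 (23 nt, A=9 T=4 G=8 C=2): 3' end CA has 1 G/C ✓; GC 10/23 = 43.5% ✓ — passes.
P3 (24 nt, A=7 T=6 G=4 C=7): 3' end AT has 0 G/C, need ≥1 ✗; GC 11/24 = 45.8% ✓ — fails.

P1 and P2.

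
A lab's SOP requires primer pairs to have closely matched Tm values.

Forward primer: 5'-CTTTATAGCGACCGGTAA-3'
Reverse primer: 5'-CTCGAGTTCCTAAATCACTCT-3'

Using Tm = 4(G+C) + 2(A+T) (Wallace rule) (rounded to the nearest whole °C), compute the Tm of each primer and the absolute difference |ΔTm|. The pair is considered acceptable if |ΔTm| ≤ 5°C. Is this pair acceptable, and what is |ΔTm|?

|ΔTm| = 8°C; the pair is not acceptable.

Forward: A=5 T=5 G=4 C=4 → Tm = 2·10 + 4·8 = 52°C.
Reverse: A=5 T=7 G=2 C=7 → Tm = 2·12 + 4·9 = 60°C.
|ΔTm| = |52 − 60| = 8°C, > 5°C.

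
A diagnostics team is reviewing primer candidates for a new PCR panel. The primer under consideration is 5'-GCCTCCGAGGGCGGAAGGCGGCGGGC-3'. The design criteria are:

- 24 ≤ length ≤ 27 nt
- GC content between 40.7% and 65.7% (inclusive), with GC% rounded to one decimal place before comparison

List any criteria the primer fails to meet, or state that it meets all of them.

Base counts: A=3, T=1, G=14, C=8 (length 26).
length: length 26 ✓
GC content: GC 22/26 = 84.6%, outside 40.7–65.7% ✗

Fails: GC content.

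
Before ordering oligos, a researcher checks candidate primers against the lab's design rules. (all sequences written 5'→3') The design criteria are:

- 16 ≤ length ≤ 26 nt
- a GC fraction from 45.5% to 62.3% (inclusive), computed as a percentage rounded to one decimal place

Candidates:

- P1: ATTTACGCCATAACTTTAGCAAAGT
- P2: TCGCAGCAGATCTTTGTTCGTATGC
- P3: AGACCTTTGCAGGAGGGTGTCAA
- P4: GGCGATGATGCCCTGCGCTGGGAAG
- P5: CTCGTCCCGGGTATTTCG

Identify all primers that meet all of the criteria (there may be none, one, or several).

P1 (25 nt, A=9 T=8 G=3 C=5): length 25 ✓; GC 8/25 = 32.0%, outside 45.5–62.3% ✗ — fails.
P2 (25 nt, A=4 T=9 G=6 C=6): length 25 ✓; GC 12/25 = 48.0% ✓ — passes.
P3 (23 nt, A=6 T=5 G=8 C=4): length 23 ✓; GC 12/23 = 52.2% ✓ — passes.
P4 (25 nt, A=4 T=4 G=11 C=6): length 25 ✓; GC 17/25 = 68.0%, outside 45.5–62.3% ✗ — fails.
P5 (18 nt, A=1 T=6 G=5 C=6): length 18 ✓; GC 11/18 = 61.1% ✓ — passes.

P2, P3 and P5.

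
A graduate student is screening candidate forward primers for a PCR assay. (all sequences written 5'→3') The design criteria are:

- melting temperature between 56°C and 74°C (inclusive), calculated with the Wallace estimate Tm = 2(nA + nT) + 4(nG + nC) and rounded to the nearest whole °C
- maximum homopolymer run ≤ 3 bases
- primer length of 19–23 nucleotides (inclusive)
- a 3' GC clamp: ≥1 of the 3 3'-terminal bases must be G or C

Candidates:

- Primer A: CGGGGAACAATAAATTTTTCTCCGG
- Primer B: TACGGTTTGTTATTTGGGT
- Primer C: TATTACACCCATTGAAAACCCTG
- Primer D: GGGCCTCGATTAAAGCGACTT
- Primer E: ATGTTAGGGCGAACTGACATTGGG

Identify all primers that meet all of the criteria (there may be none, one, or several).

Primer A (25 nt, A=7 T=7 G=6 C=5): Tm = 2·14 + 4·11 = 72°C ✓; longest run = 5, exceeds 3 ✗; length 25, outside 19–23 ✗; 3' end CGG has 3 G/C ✓ — fails.
Primer B (19 nt, A=2 T=10 G=6 C=1): Tm = 2·12 + 4·7 = 52°C, outside 56–74°C ✗; longest run = 3 ✓; length 19 ✓; 3' end GGT has 2 G/C ✓ — fails.
Primer C (23 nt, A=8 T=6 G=2 C=7): Tm = 2·14 + 4·9 = 64°C ✓; longest run = 4, exceeds 3 ✗; length 23 ✓; 3' end CTG has 2 G/C ✓ — fails.
Primer D (21 nt, A=5 T=5 G=6 C=5): Tm = 2·10 + 4·11 = 64°C ✓; longest run = 3 ✓; length 21 ✓; 3' end CTT has 1 G/C ✓ — passes.
Primer E (24 nt, A=6 T=6 G=9 C=3): Tm = 2·12 + 4·12 = 72°C ✓; longest run = 3 ✓; length 24, outside 19–23 ✗; 3' end GGG has 3 G/C ✓ — fails.

Primer D only.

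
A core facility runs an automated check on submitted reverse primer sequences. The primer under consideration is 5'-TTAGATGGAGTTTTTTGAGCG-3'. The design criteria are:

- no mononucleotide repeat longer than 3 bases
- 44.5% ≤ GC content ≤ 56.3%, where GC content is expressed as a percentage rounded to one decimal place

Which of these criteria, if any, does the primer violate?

Base counts: A=4, T=9, G=7, C=1 (length 21).
homopolymer run: longest run = 6, exceeds 3 ✗
GC content: GC 8/21 = 38.1%, outside 44.5–56.3% ✗

Fails: homopolymer run, GC content.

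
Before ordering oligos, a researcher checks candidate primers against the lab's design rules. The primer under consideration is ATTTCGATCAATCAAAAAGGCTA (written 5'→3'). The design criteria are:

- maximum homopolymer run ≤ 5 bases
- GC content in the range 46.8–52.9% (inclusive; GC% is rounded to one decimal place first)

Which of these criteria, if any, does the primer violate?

Base counts: A=10, T=6, G=3, C=4 (length 23).
homopolymer run: longest run = 5 ✓
GC content: GC 7/23 = 30.4%, outside 46.8–52.9% ✗

Fails: GC content.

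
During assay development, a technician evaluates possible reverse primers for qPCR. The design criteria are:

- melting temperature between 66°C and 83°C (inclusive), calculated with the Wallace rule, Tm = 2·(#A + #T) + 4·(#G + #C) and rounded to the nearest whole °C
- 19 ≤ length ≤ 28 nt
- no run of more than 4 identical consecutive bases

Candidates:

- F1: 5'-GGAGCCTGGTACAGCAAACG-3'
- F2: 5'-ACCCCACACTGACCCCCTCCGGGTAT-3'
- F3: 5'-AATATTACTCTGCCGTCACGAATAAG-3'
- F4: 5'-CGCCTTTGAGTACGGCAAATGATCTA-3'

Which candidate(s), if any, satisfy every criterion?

F3 and F4.

F1 (20 nt, A=6 T=2 G=7 C=5): Tm = 2·8 + 4·12 = 64°C, outside 66–83°C ✗; length 20 ✓; longest run = 3 ✓ — fails.
F2 (26 nt, A=5 T=4 G=4 C=13): Tm = 2·9 + 4·17 = 86°C, outside 66–83°C ✗; length 26 ✓; longest run = 5, exceeds 4 ✗ — fails.
F3 (26 nt, A=9 T=7 G=4 C=6): Tm = 2·16 + 4·10 = 72°C ✓; length 26 ✓; longest run = 2 ✓ — passes.
F4 (26 nt, A=7 T=7 G=6 C=6): Tm = 2·14 + 4·12 = 76°C ✓; length 26 ✓; longest run = 3 ✓ — passes.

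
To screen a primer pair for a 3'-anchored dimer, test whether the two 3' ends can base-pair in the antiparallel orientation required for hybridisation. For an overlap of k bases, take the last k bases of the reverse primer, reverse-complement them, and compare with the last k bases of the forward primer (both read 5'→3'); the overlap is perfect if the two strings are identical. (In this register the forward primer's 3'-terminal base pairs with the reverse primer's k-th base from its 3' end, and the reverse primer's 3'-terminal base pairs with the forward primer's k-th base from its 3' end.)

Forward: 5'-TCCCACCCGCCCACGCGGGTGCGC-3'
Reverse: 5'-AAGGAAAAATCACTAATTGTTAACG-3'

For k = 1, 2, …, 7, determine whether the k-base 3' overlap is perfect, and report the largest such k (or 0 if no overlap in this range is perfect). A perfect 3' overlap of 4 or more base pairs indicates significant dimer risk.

Last 7 bases (5'→3') — forward …GGTGCGC, reverse …GTTAACG.
Reverse complement of the reverse primer's last 7 bases: CGTTAAC; its first k bases are the reverse complement of the reverse primer's last k bases, so a perfect k-base overlap needs the forward primer's last k bases to equal them.
Comparing (forward last k vs required): k=1: C vs C ✓; k=2: GC vs CG ✗; k=3: CGC vs CGT ✗; k=4: GCGC vs CGTT ✗; k=5: TGCGC vs CGTTA ✗; k=6: GTGCGC vs CGTTAA ✗; k=7: GGTGCGC vs CGTTAAC ✗.
Only k = 1 is perfect, so the longest perfect 3' overlap is 1.

Longest perfect overlap: 1 complementary base pair; below the dimer-risk threshold (threshold 4).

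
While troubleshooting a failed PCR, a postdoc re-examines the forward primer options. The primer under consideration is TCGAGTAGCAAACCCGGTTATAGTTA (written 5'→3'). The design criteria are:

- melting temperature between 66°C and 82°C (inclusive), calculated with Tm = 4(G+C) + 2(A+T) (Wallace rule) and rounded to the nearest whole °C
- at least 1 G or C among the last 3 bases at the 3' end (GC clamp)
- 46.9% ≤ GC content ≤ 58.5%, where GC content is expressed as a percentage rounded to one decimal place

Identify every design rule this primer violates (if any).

Base counts: A=8, T=7, G=6, C=5 (length 26).
Tm: Tm = 2·15 + 4·11 = 74°C ✓
GC clamp: 3' end TTA has 0 G/C, need ≥1 ✗
GC content: GC 11/26 = 42.3%, outside 46.9–58.5% ✗

Fails: GC clamp, GC content.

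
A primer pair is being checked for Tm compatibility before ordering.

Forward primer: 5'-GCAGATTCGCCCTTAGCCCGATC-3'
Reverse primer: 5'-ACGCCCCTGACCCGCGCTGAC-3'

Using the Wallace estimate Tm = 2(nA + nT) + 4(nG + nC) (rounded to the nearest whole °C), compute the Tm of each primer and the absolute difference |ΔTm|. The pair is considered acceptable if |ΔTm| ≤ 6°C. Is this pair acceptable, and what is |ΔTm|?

Forward: A=4 T=5 G=5 C=9 → Tm = 2·9 + 4·14 = 74°C.
Reverse: A=3 T=2 G=5 C=11 → Tm = 2·5 + 4·16 = 74°C.
|ΔTm| = |74 − 74| = 0°C, ≤ 6°C.

|ΔTm| = 0°C; the pair is acceptable.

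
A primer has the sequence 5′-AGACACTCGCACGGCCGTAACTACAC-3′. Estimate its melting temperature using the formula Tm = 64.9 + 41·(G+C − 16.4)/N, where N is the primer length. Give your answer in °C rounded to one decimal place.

Base counts: A=8, T=3, G=5, C=10; G+C = 15, N = 26.
Tm = 64.9 + 41·(15 − 16.4)/26 = 64.9 + -57.40/26 = 62.7°C.

62.7°C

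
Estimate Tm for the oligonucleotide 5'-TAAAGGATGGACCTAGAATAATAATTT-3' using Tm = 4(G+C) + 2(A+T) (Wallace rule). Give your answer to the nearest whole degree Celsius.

68°C

Base counts: A=12, T=8, G=5, C=2 (length 27).
Tm = 2·(12+8) + 4·(5+2) = 2·20 + 4·7 = 40 + 28 = 68°C.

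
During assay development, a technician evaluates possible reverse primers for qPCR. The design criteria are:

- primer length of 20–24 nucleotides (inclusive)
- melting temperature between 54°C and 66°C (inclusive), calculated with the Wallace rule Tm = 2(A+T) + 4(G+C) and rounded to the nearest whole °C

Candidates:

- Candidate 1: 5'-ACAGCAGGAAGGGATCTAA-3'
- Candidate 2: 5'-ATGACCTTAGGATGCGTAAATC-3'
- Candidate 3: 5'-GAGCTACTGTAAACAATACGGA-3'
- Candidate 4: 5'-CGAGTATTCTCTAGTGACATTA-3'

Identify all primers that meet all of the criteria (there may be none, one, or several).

Candidate 1 (19 nt, A=8 T=2 G=6 C=3): length 19, outside 20–24 ✗; Tm = 2·10 + 4·9 = 56°C ✓ — fails.
Candidate 2 (22 nt, A=7 T=6 G=5 C=4): length 22 ✓; Tm = 2·13 + 4·9 = 62°C ✓ — passes.
Candidate 3 (22 nt, A=9 T=4 G=5 C=4): length 22 ✓; Tm = 2·13 + 4·9 = 62°C ✓ — passes.
Candidate 4 (22 nt, A=6 T=8 G=4 C=4): length 22 ✓; Tm = 2·14 + 4·8 = 60°C ✓ — passes.

Candidate 2, Candidate 3 and Candidate 4.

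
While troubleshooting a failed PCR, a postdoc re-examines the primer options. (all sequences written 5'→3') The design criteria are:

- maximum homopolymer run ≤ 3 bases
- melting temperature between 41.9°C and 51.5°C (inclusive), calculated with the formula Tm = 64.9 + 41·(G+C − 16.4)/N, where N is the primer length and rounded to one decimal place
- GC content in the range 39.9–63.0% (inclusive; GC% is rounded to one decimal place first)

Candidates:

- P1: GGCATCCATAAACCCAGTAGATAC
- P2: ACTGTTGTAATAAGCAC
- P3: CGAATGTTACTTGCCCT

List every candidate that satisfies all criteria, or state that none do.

P3 only.

P1 (24 nt, A=9 T=4 G=4 C=7): longest run = 3 ✓; Tm = 64.9 + 41·(11 − 16.4)/24 = 55.7°C, outside 41.9–51.5°C ✗; GC 11/24 = 45.8% ✓ — fails.
P2 (17 nt, A=6 T=5 G=3 C=3): longest run = 2 ✓; Tm = 64.9 + 41·(6 − 16.4)/17 = 39.8°C, outside 41.9–51.5°C ✗; GC 6/17 = 35.3%, outside 39.9–63.0% ✗ — fails.
P3 (17 nt, A=3 T=6 G=3 C=5): longest run = 3 ✓; Tm = 64.9 + 41·(8 − 16.4)/17 = 44.6°C ✓; GC 8/17 = 47.1% ✓ — passes.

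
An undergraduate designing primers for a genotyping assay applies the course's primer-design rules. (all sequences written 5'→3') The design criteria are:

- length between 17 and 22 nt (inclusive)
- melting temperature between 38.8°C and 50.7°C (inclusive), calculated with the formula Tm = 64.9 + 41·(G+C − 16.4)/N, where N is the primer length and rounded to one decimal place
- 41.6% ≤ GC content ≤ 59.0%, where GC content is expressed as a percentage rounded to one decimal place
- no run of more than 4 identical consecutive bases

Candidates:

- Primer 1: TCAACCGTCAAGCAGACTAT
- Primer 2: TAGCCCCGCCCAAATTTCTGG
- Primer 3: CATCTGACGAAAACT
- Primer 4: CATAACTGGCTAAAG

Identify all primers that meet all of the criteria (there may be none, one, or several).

Primer 1 only.

Primer 1 (20 nt, A=7 T=4 G=3 C=6): length 20 ✓; Tm = 64.9 + 41·(9 − 16.4)/20 = 49.7°C ✓; GC 9/20 = 45.0% ✓; longest run = 2 ✓ — passes.
Primer 2 (21 nt, A=4 T=5 G=4 C=8): length 21 ✓; Tm = 64.9 + 41·(12 − 16.4)/21 = 56.3°C, outside 38.8–50.7°C ✗; GC 12/21 = 57.1% ✓; longest run = 4 ✓ — fails.
Primer 3 (15 nt, A=6 T=3 G=2 C=4): length 15, outside 17–22 ✗; Tm = 64.9 + 41·(6 − 16.4)/15 = 36.5°C, outside 38.8–50.7°C ✗; GC 6/15 = 40.0%, outside 41.6–59.0% ✗; longest run = 4 ✓ — fails.
Primer 4 (15 nt, A=6 T=3 G=3 C=3): length 15, outside 17–22 ✗; Tm = 64.9 + 41·(6 − 16.4)/15 = 36.5°C, outside 38.8–50.7°C ✗; GC 6/15 = 40.0%, outside 41.6–59.0% ✗; longest run = 3 ✓ — fails.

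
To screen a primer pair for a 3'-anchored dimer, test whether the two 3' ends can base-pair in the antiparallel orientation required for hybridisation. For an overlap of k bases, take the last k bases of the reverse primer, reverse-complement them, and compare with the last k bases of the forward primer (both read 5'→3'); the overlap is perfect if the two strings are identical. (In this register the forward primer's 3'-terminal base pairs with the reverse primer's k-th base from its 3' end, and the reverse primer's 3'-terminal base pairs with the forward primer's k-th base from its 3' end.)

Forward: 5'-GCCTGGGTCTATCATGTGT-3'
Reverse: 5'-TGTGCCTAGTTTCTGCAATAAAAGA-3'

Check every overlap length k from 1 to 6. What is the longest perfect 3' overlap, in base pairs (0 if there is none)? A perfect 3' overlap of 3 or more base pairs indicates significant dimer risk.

Longest perfect overlap: 1 complementary base pair; below the dimer-risk threshold (threshold 3).

Last 6 bases (5'→3') — forward …ATGTGT, reverse …AAAAGA.
Reverse complement of the reverse primer's last 6 bases: TCTTTT; its first k bases are the reverse complement of the reverse primer's last k bases, so a perfect k-base overlap needs the forward primer's last k bases to equal them.
Comparing (forward last k vs required): k=1: T vs T ✓; k=2: GT vs TC ✗; k=3: TGT vs TCT ✗; k=4: GTGT vs TCTT ✗; k=5: TGTGT vs TCTTT ✗; k=6: ATGTGT vs TCTTTT ✗.
Only k = 1 is perfect, so the longest perfect 3' overlap is 1.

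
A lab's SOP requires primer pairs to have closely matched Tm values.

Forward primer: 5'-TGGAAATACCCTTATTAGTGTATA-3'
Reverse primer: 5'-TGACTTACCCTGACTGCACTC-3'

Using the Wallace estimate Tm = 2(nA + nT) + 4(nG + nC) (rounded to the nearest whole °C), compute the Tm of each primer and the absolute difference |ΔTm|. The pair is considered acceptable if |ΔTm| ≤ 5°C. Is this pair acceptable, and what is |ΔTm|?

|ΔTm| = 2°C; the pair is acceptable.

Forward: A=8 T=9 G=4 C=3 → Tm = 2·17 + 4·7 = 62°C.
Reverse: A=4 T=6 G=3 C=8 → Tm = 2·10 + 4·11 = 64°C.
|ΔTm| = |62 − 64| = 2°C, ≤ 5°C.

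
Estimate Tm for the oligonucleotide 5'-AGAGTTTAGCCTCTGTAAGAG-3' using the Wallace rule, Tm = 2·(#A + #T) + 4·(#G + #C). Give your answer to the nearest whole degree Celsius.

60°C

Base counts: A=6, T=6, G=6, C=3 (length 21).
Tm = 2·(6+6) + 4·(6+3) = 2·12 + 4·9 = 24 + 36 = 60°C.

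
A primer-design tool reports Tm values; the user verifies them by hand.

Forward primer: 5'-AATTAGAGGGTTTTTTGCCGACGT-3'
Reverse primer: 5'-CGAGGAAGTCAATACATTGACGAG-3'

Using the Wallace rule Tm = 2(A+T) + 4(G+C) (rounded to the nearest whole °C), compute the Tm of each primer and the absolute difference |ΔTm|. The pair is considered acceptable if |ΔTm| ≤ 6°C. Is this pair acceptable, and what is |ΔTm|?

|ΔTm| = 2°C; the pair is acceptable.

Forward: A=5 T=9 G=7 C=3 → Tm = 2·14 + 4·10 = 68°C.
Reverse: A=9 T=4 G=7 C=4 → Tm = 2·13 + 4·11 = 70°C.
|ΔTm| = |68 − 70| = 2°C, ≤ 6°C.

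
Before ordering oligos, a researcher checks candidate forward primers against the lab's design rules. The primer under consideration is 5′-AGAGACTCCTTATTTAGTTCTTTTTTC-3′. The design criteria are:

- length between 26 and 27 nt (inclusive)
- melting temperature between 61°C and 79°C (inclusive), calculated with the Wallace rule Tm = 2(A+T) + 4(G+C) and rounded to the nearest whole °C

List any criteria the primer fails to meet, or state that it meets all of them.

Base counts: A=5, T=14, G=3, C=5 (length 27).
length: length 27 ✓
Tm: Tm = 2·19 + 4·8 = 70°C ✓

Meets all criteria.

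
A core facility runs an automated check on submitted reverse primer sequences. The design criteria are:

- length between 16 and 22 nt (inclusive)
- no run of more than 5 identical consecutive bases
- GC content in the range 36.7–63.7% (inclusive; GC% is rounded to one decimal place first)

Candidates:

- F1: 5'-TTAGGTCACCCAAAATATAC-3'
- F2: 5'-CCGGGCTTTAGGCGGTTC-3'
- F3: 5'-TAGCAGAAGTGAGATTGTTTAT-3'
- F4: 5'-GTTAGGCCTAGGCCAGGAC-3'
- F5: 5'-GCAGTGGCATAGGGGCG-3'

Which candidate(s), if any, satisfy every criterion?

F1 (20 nt, A=8 T=5 G=2 C=5): length 20 ✓; longest run = 4 ✓; GC 7/20 = 35.0%, outside 36.7–63.7% ✗ — fails.
F2 (18 nt, A=1 T=5 G=7 C=5): length 18 ✓; longest run = 3 ✓; GC 12/18 = 66.7%, outside 36.7–63.7% ✗ — fails.
F3 (22 nt, A=7 T=8 G=6 C=1): length 22 ✓; longest run = 3 ✓; GC 7/22 = 31.8%, outside 36.7–63.7% ✗ — fails.
F4 (19 nt, A=4 T=3 G=7 C=5): length 19 ✓; longest run = 2 ✓; GC 12/19 = 63.2% ✓ — passes.
F5 (17 nt, A=3 T=2 G=9 C=3): length 17 ✓; longest run = 4 ✓; GC 12/17 = 70.6%, outside 36.7–63.7% ✗ — fails.

F4 only.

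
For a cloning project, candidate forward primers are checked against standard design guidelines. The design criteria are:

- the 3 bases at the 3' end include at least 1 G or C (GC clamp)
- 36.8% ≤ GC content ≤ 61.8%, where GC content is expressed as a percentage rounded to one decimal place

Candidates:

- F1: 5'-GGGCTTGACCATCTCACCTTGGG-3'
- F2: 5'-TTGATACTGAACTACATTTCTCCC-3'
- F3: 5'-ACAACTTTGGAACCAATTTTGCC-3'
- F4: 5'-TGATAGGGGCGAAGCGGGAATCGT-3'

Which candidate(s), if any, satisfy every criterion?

F1, F2, F3 and F4.

F1 (23 nt, A=3 T=6 G=7 C=7): 3' end GGG has 3 G/C ✓; GC 14/23 = 60.9% ✓ — passes.
F2 (24 nt, A=6 T=9 G=2 C=7): 3' end CCC has 3 G/C ✓; GC 9/24 = 37.5% ✓ — passes.
F3 (23 nt, A=7 T=7 G=3 C=6): 3' end GCC has 3 G/C ✓; GC 9/23 = 39.1% ✓ — passes.
F4 (24 nt, A=6 T=4 G=11 C=3): 3' end CGT has 2 G/C ✓; GC 14/24 = 58.3% ✓ — passes.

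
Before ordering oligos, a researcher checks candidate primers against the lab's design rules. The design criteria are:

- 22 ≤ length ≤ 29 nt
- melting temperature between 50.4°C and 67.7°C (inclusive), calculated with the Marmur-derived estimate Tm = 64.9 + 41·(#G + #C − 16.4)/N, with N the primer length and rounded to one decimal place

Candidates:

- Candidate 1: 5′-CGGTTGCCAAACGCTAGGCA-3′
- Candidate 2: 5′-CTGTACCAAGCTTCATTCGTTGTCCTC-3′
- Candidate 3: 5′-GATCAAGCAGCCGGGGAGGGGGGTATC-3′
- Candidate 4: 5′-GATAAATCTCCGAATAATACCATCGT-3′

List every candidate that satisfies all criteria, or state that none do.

Candidate 1 (20 nt, A=5 T=3 G=6 C=6): length 20, outside 22–29 ✗; Tm = 64.9 + 41·(12 − 16.4)/20 = 55.9°C ✓ — fails.
Candidate 2 (27 nt, A=4 T=10 G=4 C=9): length 27 ✓; Tm = 64.9 + 41·(13 − 16.4)/27 = 59.7°C ✓ — passes.
Candidate 3 (27 nt, A=6 T=3 G=13 C=5): length 27 ✓; Tm = 64.9 + 41·(18 − 16.4)/27 = 67.3°C ✓ — passes.
Candidate 4 (26 nt, A=10 T=7 G=3 C=6): length 26 ✓; Tm = 64.9 + 41·(9 − 16.4)/26 = 53.2°C ✓ — passes.

Candidate 2, Candidate 3 and Candidate 4.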